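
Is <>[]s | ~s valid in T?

No, not valid

Tableau for the negation ~(<>[]s | ~s):
1. ~(<>[]s | ~s), 0
2. ~<>[]s, 0
3. s, 0
4. ~[]s, 0
5. ~s, 1
6. ~[]s, 1
7. ~s, 2
Accessibility: 0R0, 0R1, 1R1, 1R2, 2R2
The negation has an open branch (countermodel exists).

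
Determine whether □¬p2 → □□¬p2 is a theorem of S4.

Tableau for the negation ¬(□¬p2 → □□¬p2):
1. ¬(□¬p2 → □□¬p2), w0
2. □¬p2, w0
3. ¬□□¬p2, w0
4. ¬p2, w0
5. ¬□¬p2, w1
6. ¬p2, w1
7. p2, w2
8. ¬p2, w2
Accessibility: w0Rw0, w0Rw1, w0Rw2, w1Rw1, w1Rw2, w2Rw2
Branch closes: p2 and ¬p2 both at w2.
Every branch of the negation's tableau closes; the branch above is one of them.

Yes, valid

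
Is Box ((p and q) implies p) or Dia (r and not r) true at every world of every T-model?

Valid

Tableau for the negation not (Box ((p and q) implies p) or Dia (r and not r)):
1. not (Box ((p and q) implies p) or Dia (r and not r)), w0
2. not Box ((p and q) implies p), w0   [neg-or-rule on 1]
3. not Dia (r and not r), w0   [neg-or-rule on 1]
4. not (r and not r), w0   [neg-Dia-rule on 3 via w0Rw0]
5. r, w0   [neg-and-rule on 4 (branches; this branch)]
6. not ((p and q) implies p), w1   [neg-Box-rule on 2: fresh world w1, w0Rw1]
7. p and q, w1   [neg-implies-rule on 6]
8. not p, w1   [neg-implies-rule on 6]
9. p, w1   [and-rule on 7]
10. q, w1   [and-rule on 7]
Accessibility: w0Rw0, w0Rw1, w1Rw1
Branch closes: p and not p both at w1.
All branches of the negation close; one closing branch shown above.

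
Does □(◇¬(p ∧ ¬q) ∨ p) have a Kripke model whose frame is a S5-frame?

Satisfiable

1. □(◇¬(p ∧ ¬q) ∨ p), w0
2. ◇¬(p ∧ ¬q) ∨ p, w0   [□-rule on 1 via w0Rw0]
3. p, w0   [∨-rule on 2 (branches; this branch)]
Accessibility: w0Rw0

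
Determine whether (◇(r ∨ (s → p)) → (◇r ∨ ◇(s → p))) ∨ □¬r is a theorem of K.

Tableau for the negation ¬((◇(r ∨ (s → p)) → (◇r ∨ ◇(s → p))) ∨ □¬r):
1. ¬((◇(r ∨ (s → p)) → (◇r ∨ ◇(s → p))) ∨ □¬r), u
2. ¬(◇(r ∨ (s → p)) → (◇r ∨ ◇(s → p))), u   [¬∨-rule on 1]
3. ¬□¬r, u   [¬∨-rule on 1]
4. ◇(r ∨ (s → p)), u   [¬→-rule on 2]
5. ¬(◇r ∨ ◇(s → p)), u   [¬→-rule on 2]
6. ¬◇r, u   [¬∨-rule on 5]
7. ¬◇(s → p), u   [¬∨-rule on 5]
8. r, v   [¬□-rule on 3: fresh world v, uRv]
9. ¬r, v   [¬◇-rule on 6 via uRv]
Accessibility: uRv
Branch closes: r and ¬r both at v.
All branches of the negation close; one closing branch shown above.

Valid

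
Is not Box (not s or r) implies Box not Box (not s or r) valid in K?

Tableau for the negation not (not Box (not s or r) implies Box not Box (not s or r)):
1. not (not Box (not s or r) implies Box not Box (not s or r)), u
2. not Box (not s or r), u   [neg-implies-rule on 1]
3. not Box not Box (not s or r), u   [neg-implies-rule on 1]
4. not (not s or r), v   [neg-Box-rule on 2: fresh world v, uRv]
5. s, v   [neg-or-rule on 4]
6. not r, v   [neg-or-rule on 4]
7. Box (not s or r), w   [neg-Box-rule on 3: fresh world w, uRw]
Accessibility: uRv, uRw
The negation has an open branch (countermodel exists).

Invalid (countermodel exists)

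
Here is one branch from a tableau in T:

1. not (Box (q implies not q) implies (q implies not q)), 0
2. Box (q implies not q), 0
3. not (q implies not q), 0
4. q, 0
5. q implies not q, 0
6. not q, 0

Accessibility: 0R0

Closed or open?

Closed

Both q and not q appear at 0.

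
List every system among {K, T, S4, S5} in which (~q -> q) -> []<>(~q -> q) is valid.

S5

S5-tableau for the negation ~((~q -> q) -> []<>(~q -> q)):
1. ~((~q -> q) -> []<>(~q -> q)), 0
2. ~q -> q, 0
3. ~[]<>(~q -> q), 0
4. q, 0
5. ~<>(~q -> q), 1
6. ~(~q -> q), 0
7. ~q, 0
Accessibility: 0R0, 0R1, 1R0, 1R1
Branch closes: q and ~q both at 0.
Every branch closes (one shown): valid in S5.
S4-tableau for the negation ~((~q -> q) -> []<>(~q -> q)):
1. ~((~q -> q) -> []<>(~q -> q)), 0
2. ~q -> q, 0
3. ~[]<>(~q -> q), 0
4. q, 0
5. ~<>(~q -> q), 1
6. ~(~q -> q), 1
7. ~q, 1
Accessibility: 0R0, 0R1, 1R1
Complete open branch: countermodel on an S4-frame, so not valid in S4, nor in K, T (the same frame is also a K-frame and a T-frame).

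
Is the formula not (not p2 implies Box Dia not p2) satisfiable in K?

Satisfiable

1. not (not p2 implies Box Dia not p2), u
2. not p2, u   [neg-implies-rule on 1]
3. not Box Dia not p2, u   [neg-implies-rule on 1]
4. not Dia not p2, v   [neg-Box-rule on 3: fresh world v, uRv]
Accessibility: uRv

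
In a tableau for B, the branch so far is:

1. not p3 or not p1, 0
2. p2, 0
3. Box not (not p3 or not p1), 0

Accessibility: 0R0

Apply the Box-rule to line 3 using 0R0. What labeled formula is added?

not (not p3 or not p1), 0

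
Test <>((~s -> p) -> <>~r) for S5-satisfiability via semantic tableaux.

1. <>((~s -> p) -> <>~r), w0
2. (~s -> p) -> <>~r, w1   [<>-rule on 1: fresh world w1, w0Rw1]
3. <>~r, w1   [->-rule on 2 (branches; this branch)]
4. ~r, w2   [<>-rule on 3: fresh world w2, w1Rw2]
Accessibility: w0Rw0, w0Rw1, w0Rw2, w1Rw0, w1Rw1, w1Rw2, w2Rw0, w2Rw1, w2Rw2

Yes, satisfiable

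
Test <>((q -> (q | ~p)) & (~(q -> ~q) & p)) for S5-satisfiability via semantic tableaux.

Satisfiable

1. <>((q -> (q | ~p)) & (~(q -> ~q) & p)), w0
2. (q -> (q | ~p)) & (~(q -> ~q) & p), w1
3. q -> (q | ~p), w1
4. ~(q -> ~q) & p, w1
5. ~(q -> ~q), w1
6. p, w1
7. q, w1
8. q | ~p, w1
Accessibility: w0Rw0, w0Rw1, w1Rw0, w1Rw1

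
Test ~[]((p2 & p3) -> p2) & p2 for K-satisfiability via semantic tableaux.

1. ~[]((p2 & p3) -> p2) & p2, w0
2. ~[]((p2 & p3) -> p2), w0   [&-rule on 1]
3. p2, w0   [&-rule on 1]
4. ~((p2 & p3) -> p2), w1   [~[]-rule on 2: fresh world w1, w0Rw1]
5. p2 & p3, w1   [~->-rule on 4]
6. ~p2, w1   [~->-rule on 4]
7. p2, w1   [&-rule on 5]
8. p3, w1   [&-rule on 5]
Accessibility: w0Rw1
Branch closes: p2 and ~p2 both at w1.
(One branch shown.) All branches close.

Unsatisfiable (every branch closes)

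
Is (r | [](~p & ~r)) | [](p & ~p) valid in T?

Tableau for the negation ~((r | [](~p & ~r)) | [](p & ~p)):
1. ~((r | [](~p & ~r)) | [](p & ~p)), w0
2. ~(r | [](~p & ~r)), w0
3. ~[](p & ~p), w0
4. ~r, w0
5. ~[](~p & ~r), w0
6. ~(p & ~p), w1
7. p, w1
8. ~(~p & ~r), w2
9. r, w2
Accessibility: w0Rw0, w0Rw1, w0Rw2, w1Rw1, w2Rw2
The negation has an open branch (countermodel exists).

Not valid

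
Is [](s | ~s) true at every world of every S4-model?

Tableau for the negation ~[](s | ~s):
1. ~[](s | ~s), u
2. ~(s | ~s), v   [~[]-rule on 1: fresh world v, uRv]
3. ~s, v   [~|-rule on 2]
4. s, v   [~|-rule on 2]
Accessibility: uRu, uRv, vRv
Branch closes: s and ~s both at v.
All branches of the negation close; one closing branch shown above.

Valid in S4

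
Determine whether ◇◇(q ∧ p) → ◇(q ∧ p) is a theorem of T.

Not valid

Tableau for the negation ¬(◇◇(q ∧ p) → ◇(q ∧ p)):
1. ¬(◇◇(q ∧ p) → ◇(q ∧ p)), u
2. ◇◇(q ∧ p), u
3. ¬◇(q ∧ p), u
4. ¬(q ∧ p), u
5. ¬p, u
6. ◇(q ∧ p), v
7. ¬(q ∧ p), v
8. ¬p, v
9. q ∧ p, w
10. q, w
11. p, w
Accessibility: uRu, uRv, vRv, vRw, wRw
The negation has an open branch (countermodel exists).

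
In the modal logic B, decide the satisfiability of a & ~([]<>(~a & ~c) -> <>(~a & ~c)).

No, unsatisfiable

1. a & ~([]<>(~a & ~c) -> <>(~a & ~c)), 0
2. a, 0
3. ~([]<>(~a & ~c) -> <>(~a & ~c)), 0
4. []<>(~a & ~c), 0
5. ~<>(~a & ~c), 0
6. <>(~a & ~c), 0
7. ~(~a & ~c), 0
8. c, 0
9. ~a & ~c, 1
10. ~a, 1
11. ~c, 1
12. <>(~a & ~c), 1
13. ~(~a & ~c), 1
14. c, 1
Accessibility: 0R0, 0R1, 1R0, 1R1
Branch closes: c and ~c both at 1.
(One branch shown.) All branches close.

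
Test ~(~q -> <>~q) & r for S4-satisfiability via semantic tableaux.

1. ~(~q -> <>~q) & r, u
2. ~(~q -> <>~q), u
3. r, u
4. ~q, u
5. ~<>~q, u
6. q, u
Accessibility: uRu
Branch closes: q and ~q both at u.
(One branch shown.) All branches close.

No, unsatisfiable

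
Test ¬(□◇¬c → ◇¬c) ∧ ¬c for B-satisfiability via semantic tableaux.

Unsatisfiable

1. ¬(□◇¬c → ◇¬c) ∧ ¬c, 0
2. ¬(□◇¬c → ◇¬c), 0   [∧-rule on 1]
3. ¬c, 0   [∧-rule on 1]
4. □◇¬c, 0   [¬→-rule on 2]
5. ¬◇¬c, 0   [¬→-rule on 2]
6. ◇¬c, 0   [□-rule on 4 via 0R0]
7. c, 0   [¬◇-rule on 5 via 0R0]
Accessibility: 0R0
Branch closes: c and ¬c both at 0.
Every branch closes; the branch above is one of them.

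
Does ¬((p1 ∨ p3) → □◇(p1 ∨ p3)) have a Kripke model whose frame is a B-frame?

1. ¬((p1 ∨ p3) → □◇(p1 ∨ p3)), w0
2. p1 ∨ p3, w0
3. ¬□◇(p1 ∨ p3), w0
4. p3, w0
5. ¬◇(p1 ∨ p3), w1
6. ¬(p1 ∨ p3), w0
7. ¬p1, w0
8. ¬p3, w0
Accessibility: w0Rw0, w0Rw1, w1Rw0, w1Rw1
Branch closes: p3 and ¬p3 both at w0.
(One branch shown.) All branches close.

No, unsatisfiable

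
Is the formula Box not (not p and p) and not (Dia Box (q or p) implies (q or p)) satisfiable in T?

Yes, satisfiable

1. Box not (not p and p) and not (Dia Box (q or p) implies (q or p)), w0
2. Box not (not p and p), w0   [and-rule on 1]
3. not (Dia Box (q or p) implies (q or p)), w0   [and-rule on 1]
4. Dia Box (q or p), w0   [neg-implies-rule on 3]
5. not (q or p), w0   [neg-implies-rule on 3]
6. not q, w0   [neg-or-rule on 5]
7. not p, w0   [neg-or-rule on 5]
8. not (not p and p), w0   [Box-rule on 2 via w0Rw0]
9. Box (q or p), w1   [Dia-rule on 4: fresh world w1, w0Rw1]
10. not (not p and p), w1   [Box-rule on 2 via w0Rw1]
11. q or p, w1   [Box-rule on 9 via w1Rw1]
12. not p, w1   [neg-and-rule on 10 (branches; this branch)]
13. q, w1   [or-rule on 11 (branches; this branch)]
Accessibility: w0Rw0, w0Rw1, w1Rw1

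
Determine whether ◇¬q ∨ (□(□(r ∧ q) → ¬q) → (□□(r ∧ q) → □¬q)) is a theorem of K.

Tableau for the negation ¬(◇¬q ∨ (□(□(r ∧ q) → ¬q) → (□□(r ∧ q) → □¬q))):
1. ¬(◇¬q ∨ (□(□(r ∧ q) → ¬q) → (□□(r ∧ q) → □¬q))), u
2. ¬◇¬q, u   [¬∨-rule on 1]
3. ¬(□(□(r ∧ q) → ¬q) → (□□(r ∧ q) → □¬q)), u   [¬∨-rule on 1]
4. □(□(r ∧ q) → ¬q), u   [¬→-rule on 3]
5. ¬(□□(r ∧ q) → □¬q), u   [¬→-rule on 3]
6. □□(r ∧ q), u   [¬→-rule on 5]
7. ¬□¬q, u   [¬→-rule on 5]
8. q, v   [¬□-rule on 7: fresh world v, uRv]
9. □(r ∧ q) → ¬q, v   [□-rule on 4 via uRv]
10. □(r ∧ q), v   [□-rule on 6 via uRv]
11. ¬□(r ∧ q), v   [→-rule on 9 (branches; this branch)]
12. ¬(r ∧ q), w   [¬□-rule on 11: fresh world w, vRw]
13. r ∧ q, w   [□-rule on 10 via vRw]
14. r, w   [∧-rule on 13]
15. q, w   [∧-rule on 13]
16. ¬q, w   [¬∧-rule on 12 (branches; this branch)]
Accessibility: uRv, vRw
Branch closes: q and ¬q both at w.
All branches of the negation close; one closing branch shown above.

Yes, valid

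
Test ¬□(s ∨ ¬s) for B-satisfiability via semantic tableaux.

Unsatisfiable

1. ¬□(s ∨ ¬s), u
2. ¬(s ∨ ¬s), v
3. ¬s, v
4. s, v
Accessibility: uRu, uRv, vRu, vRv
Branch closes: s and ¬s both at v.
(One branch shown.) All branches close.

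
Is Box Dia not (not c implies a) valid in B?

No, not valid

Tableau for the negation not Box Dia not (not c implies a):
1. not Box Dia not (not c implies a), 0
2. not Dia not (not c implies a), 1   [neg-Box-rule on 1: fresh world 1, 0R1]
3. not c implies a, 0   [neg-Dia-rule on 2 via 1R0]
4. not c implies a, 1   [neg-Dia-rule on 2 via 1R1]
5. a, 0   [implies-rule on 3 (branches; this branch)]
6. a, 1   [implies-rule on 4 (branches; this branch)]
Accessibility: 0R0, 0R1, 1R0, 1R1
The negation has an open branch (countermodel exists).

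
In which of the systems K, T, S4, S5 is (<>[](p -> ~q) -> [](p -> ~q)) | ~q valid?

S5-tableau for the negation ~((<>[](p -> ~q) -> [](p -> ~q)) | ~q):
1. ~((<>[](p -> ~q) -> [](p -> ~q)) | ~q), w0
2. ~(<>[](p -> ~q) -> [](p -> ~q)), w0
3. q, w0
4. <>[](p -> ~q), w0
5. ~[](p -> ~q), w0
6. [](p -> ~q), w1
7. p -> ~q, w0
8. p -> ~q, w1
9. ~p, w0
10. ~q, w1
11. ~(p -> ~q), w2
12. p, w2
13. q, w2
14. p -> ~q, w2
15. ~q, w2
Accessibility: w0Rw0, w0Rw1, w0Rw2, w1Rw0, w1Rw1, w1Rw2, w2Rw0, w2Rw1, w2Rw2
Branch closes: q and ~q both at w2.
Every branch closes (one shown): valid in S5.
S4-tableau for the negation ~((<>[](p -> ~q) -> [](p -> ~q)) | ~q):
1. ~((<>[](p -> ~q) -> [](p -> ~q)) | ~q), w0
2. ~(<>[](p -> ~q) -> [](p -> ~q)), w0
3. q, w0
4. <>[](p -> ~q), w0
5. ~[](p -> ~q), w0
6. [](p -> ~q), w1
7. p -> ~q, w1
8. ~q, w1
9. ~(p -> ~q), w2
10. p, w2
11. q, w2
Accessibility: w0Rw0, w0Rw1, w0Rw2, w1Rw1, w2Rw2
Complete open branch: countermodel on an S4-frame, so not valid in S4, nor in K, T (the same frame is also a K-frame and a T-frame).

S5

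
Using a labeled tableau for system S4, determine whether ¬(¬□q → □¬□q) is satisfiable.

1. ¬(¬□q → □¬□q), u
2. ¬□q, u
3. ¬□¬□q, u
4. ¬q, v
5. □q, w
6. q, w
Accessibility: uRu, uRv, uRw, vRv, wRw

Satisfiable (open branch found)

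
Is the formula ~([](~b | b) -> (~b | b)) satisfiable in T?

1. ~([](~b | b) -> (~b | b)), 0
2. [](~b | b), 0   [~->-rule on 1]
3. ~(~b | b), 0   [~->-rule on 1]
4. b, 0   [~|-rule on 3]
5. ~b, 0   [~|-rule on 3]
Accessibility: 0R0
Branch closes: b and ~b both at 0.
(One branch shown.) All branches close.

No, unsatisfiable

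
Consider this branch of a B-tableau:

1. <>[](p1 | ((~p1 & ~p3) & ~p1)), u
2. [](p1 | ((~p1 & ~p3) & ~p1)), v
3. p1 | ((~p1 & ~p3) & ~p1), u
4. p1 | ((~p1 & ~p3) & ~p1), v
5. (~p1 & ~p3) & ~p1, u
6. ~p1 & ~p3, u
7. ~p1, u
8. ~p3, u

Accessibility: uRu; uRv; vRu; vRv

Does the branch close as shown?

No, open

There is no literal clash: for every atom and world, at most one sign appears.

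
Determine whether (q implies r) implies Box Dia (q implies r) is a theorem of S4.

Tableau for the negation not ((q implies r) implies Box Dia (q implies r)):
1. not ((q implies r) implies Box Dia (q implies r)), u
2. q implies r, u   [neg-implies-rule on 1]
3. not Box Dia (q implies r), u   [neg-implies-rule on 1]
4. r, u   [implies-rule on 2 (branches; this branch)]
5. not Dia (q implies r), v   [neg-Box-rule on 3: fresh world v, uRv]
6. not (q implies r), v   [neg-Dia-rule on 5 via vRv]
7. q, v   [neg-implies-rule on 6]
8. not r, v   [neg-implies-rule on 6]
Accessibility: uRu, uRv, vRv
The negation has an open branch (countermodel exists).

No, not valid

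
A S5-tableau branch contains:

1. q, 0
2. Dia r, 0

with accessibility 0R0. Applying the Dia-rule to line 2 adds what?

a fresh world 1 with 0R1, and r at 1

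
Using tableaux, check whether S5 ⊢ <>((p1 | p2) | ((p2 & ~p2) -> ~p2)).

Tableau for the negation ~<>((p1 | p2) | ((p2 & ~p2) -> ~p2)):
1. ~<>((p1 | p2) | ((p2 & ~p2) -> ~p2)), u
2. ~((p1 | p2) | ((p2 & ~p2) -> ~p2)), u
3. ~(p1 | p2), u
4. ~((p2 & ~p2) -> ~p2), u
5. ~p1, u
6. ~p2, u
7. p2 & ~p2, u
8. p2, u
Accessibility: uRu
Branch closes: p2 and ~p2 both at u.
All branches of the negation close; one closing branch shown above.

Valid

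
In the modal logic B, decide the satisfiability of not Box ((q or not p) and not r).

1. not Box ((q or not p) and not r), 0
2. not ((q or not p) and not r), 1
3. r, 1
Accessibility: 0R0, 0R1, 1R0, 1R1

Yes, satisfiable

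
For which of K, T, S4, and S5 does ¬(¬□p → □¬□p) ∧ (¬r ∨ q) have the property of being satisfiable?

S5-tableau for the formula:
1. ¬(¬□p → □¬□p) ∧ (¬r ∨ q), w0
2. ¬(¬□p → □¬□p), w0   [∧-rule on 1]
3. ¬r ∨ q, w0   [∧-rule on 1]
4. ¬□p, w0   [¬→-rule on 2]
5. ¬□¬□p, w0   [¬→-rule on 2]
6. q, w0   [∨-rule on 3 (branches; this branch)]
7. ¬p, w1   [¬□-rule on 4: fresh world w1, w0Rw1]
8. □p, w2   [¬□-rule on 5: fresh world w2, w0Rw2]
9. p, w0   [□-rule on 8 via w2Rw0]
10. p, w1   [□-rule on 8 via w2Rw1]
Accessibility: w0Rw0, w0Rw1, w0Rw2, w1Rw0, w1Rw1, w1Rw2, w2Rw0, w2Rw1, w2Rw2
Branch closes: p and ¬p both at w1.
Every branch closes (one shown): unsatisfiable in S5.
S4-tableau for the formula:
1. ¬(¬□p → □¬□p) ∧ (¬r ∨ q), w0
2. ¬(¬□p → □¬□p), w0   [∧-rule on 1]
3. ¬r ∨ q, w0   [∧-rule on 1]
4. ¬□p, w0   [¬→-rule on 2]
5. ¬□¬□p, w0   [¬→-rule on 2]
6. q, w0   [∨-rule on 3 (branches; this branch)]
7. ¬p, w1   [¬□-rule on 4: fresh world w1, w0Rw1]
8. □p, w2   [¬□-rule on 5: fresh world w2, w0Rw2]
9. p, w2   [□-rule on 8 via w2Rw2]
Accessibility: w0Rw0, w0Rw1, w0Rw2, w1Rw1, w2Rw2
Complete open branch: satisfiable in S4, hence also in K, T (this S4-model is also a K-model and a T-model).

K, T, S4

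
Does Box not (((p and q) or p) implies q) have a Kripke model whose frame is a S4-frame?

1. Box not (((p and q) or p) implies q), u
2. not (((p and q) or p) implies q), u   [Box-rule on 1 via uRu]
3. (p and q) or p, u   [neg-implies-rule on 2]
4. not q, u   [neg-implies-rule on 2]
5. p, u   [or-rule on 3 (branches; this branch)]
Accessibility: uRu

Satisfiable (open branch found)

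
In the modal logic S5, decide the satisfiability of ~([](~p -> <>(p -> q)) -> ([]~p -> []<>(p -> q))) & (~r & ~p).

No, unsatisfiable

1. ~([](~p -> <>(p -> q)) -> ([]~p -> []<>(p -> q))) & (~r & ~p), 0
2. ~([](~p -> <>(p -> q)) -> ([]~p -> []<>(p -> q))), 0
3. ~r & ~p, 0
4. [](~p -> <>(p -> q)), 0
5. ~([]~p -> []<>(p -> q)), 0
6. ~r, 0
7. ~p, 0
8. []~p, 0
9. ~[]<>(p -> q), 0
10. ~p -> <>(p -> q), 0
11. <>(p -> q), 0
12. ~<>(p -> q), 1
13. ~p -> <>(p -> q), 1
14. ~p, 1
15. ~(p -> q), 0
16. p, 0
17. ~q, 0
Accessibility: 0R0, 0R1, 1R0, 1R1
Branch closes: p and ~p both at 0.
(One branch shown.) All branches close.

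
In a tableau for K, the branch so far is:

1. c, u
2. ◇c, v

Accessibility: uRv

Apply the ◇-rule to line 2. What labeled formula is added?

a fresh world w with vRw, and c at w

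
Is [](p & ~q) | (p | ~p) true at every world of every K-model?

Tableau for the negation ~([](p & ~q) | (p | ~p)):
1. ~([](p & ~q) | (p | ~p)), 0
2. ~[](p & ~q), 0
3. ~(p | ~p), 0
4. ~p, 0
5. p, 0
Branch closes: p and ~p both at 0.
All branches of the negation close; one closing branch shown above.

Valid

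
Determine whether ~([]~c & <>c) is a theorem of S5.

Tableau for the negation []~c & <>c:
1. []~c & <>c, u
2. []~c, u
3. <>c, u
4. ~c, u
5. c, v
6. ~c, v
Accessibility: uRu, uRv, vRu, vRv
Branch closes: c and ~c both at v.
All branches of the negation close; one closing branch shown above.

Valid in S5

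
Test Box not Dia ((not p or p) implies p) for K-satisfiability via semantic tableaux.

Satisfiable (open branch found)

1. Box not Dia ((not p or p) implies p), 0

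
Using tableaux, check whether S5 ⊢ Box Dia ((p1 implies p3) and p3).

No, not valid

Tableau for the negation not Box Dia ((p1 implies p3) and p3):
1. not Box Dia ((p1 implies p3) and p3), w0
2. not Dia ((p1 implies p3) and p3), w1
3. not ((p1 implies p3) and p3), w0
4. not ((p1 implies p3) and p3), w1
5. not p3, w0
6. not p3, w1
Accessibility: w0Rw0, w0Rw1, w1Rw0, w1Rw1
The negation has an open branch (countermodel exists).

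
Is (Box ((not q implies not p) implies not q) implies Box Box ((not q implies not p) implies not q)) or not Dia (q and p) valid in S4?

Tableau for the negation not ((Box ((not q implies not p) implies not q) implies Box Box ((not q implies not p) implies not q)) or not Dia (q and p)):
1. not ((Box ((not q implies not p) implies not q) implies Box Box ((not q implies not p) implies not q)) or not Dia (q and p)), w0
2. not (Box ((not q implies not p) implies not q) implies Box Box ((not q implies not p) implies not q)), w0
3. Dia (q and p), w0
4. Box ((not q implies not p) implies not q), w0
5. not Box Box ((not q implies not p) implies not q), w0
6. (not q implies not p) implies not q, w0
7. not (not q implies not p), w0
8. not q, w0
9. p, w0
10. q and p, w1
11. q, w1
12. p, w1
13. (not q implies not p) implies not q, w1
14. not (not q implies not p), w1
15. not q, w1
Accessibility: w0Rw0, w0Rw1, w1Rw1
Branch closes: q and not q both at w1.
All branches of the negation close; one closing branch shown above.

Yes, valid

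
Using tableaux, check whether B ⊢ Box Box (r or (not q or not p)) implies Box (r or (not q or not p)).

Tableau for the negation not (Box Box (r or (not q or not p)) implies Box (r or (not q or not p))):
1. not (Box Box (r or (not q or not p)) implies Box (r or (not q or not p))), u
2. Box Box (r or (not q or not p)), u   [neg-implies-rule on 1]
3. not Box (r or (not q or not p)), u   [neg-implies-rule on 1]
4. Box (r or (not q or not p)), u   [Box-rule on 2 via uRu]
5. r or (not q or not p), u   [Box-rule on 4 via uRu]
6. not q or not p, u   [or-rule on 5 (branches; this branch)]
7. not p, u   [or-rule on 6 (branches; this branch)]
8. not (r or (not q or not p)), v   [neg-Box-rule on 3: fresh world v, uRv]
9. not r, v   [neg-or-rule on 8]
10. not (not q or not p), v   [neg-or-rule on 8]
11. q, v   [neg-or-rule on 10]
12. p, v   [neg-or-rule on 10]
13. Box (r or (not q or not p)), v   [Box-rule on 2 via uRv]
14. r or (not q or not p), v   [Box-rule on 4 via uRv]
15. not q or not p, v   [or-rule on 14 (branches; this branch)]
16. not p, v   [or-rule on 15 (branches; this branch)]
Accessibility: uRu, uRv, vRu, vRv
Branch closes: p and not p both at v.
All branches of the negation close; one closing branch shown above.

Valid in B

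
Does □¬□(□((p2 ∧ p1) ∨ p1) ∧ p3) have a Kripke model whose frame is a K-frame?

Satisfiable

1. □¬□(□((p2 ∧ p1) ∨ p1) ∧ p3), 0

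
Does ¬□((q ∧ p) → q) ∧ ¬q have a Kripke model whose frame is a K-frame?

No, unsatisfiable

1. ¬□((q ∧ p) → q) ∧ ¬q, w0
2. ¬□((q ∧ p) → q), w0
3. ¬q, w0
4. ¬((q ∧ p) → q), w1
5. q ∧ p, w1
6. ¬q, w1
7. q, w1
8. p, w1
Accessibility: w0Rw1
Branch closes: q and ¬q both at w1.
Every branch closes; the branch above is one of them.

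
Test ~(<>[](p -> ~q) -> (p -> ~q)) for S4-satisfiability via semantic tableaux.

Satisfiable (open branch found)

1. ~(<>[](p -> ~q) -> (p -> ~q)), u
2. <>[](p -> ~q), u
3. ~(p -> ~q), u
4. p, u
5. q, u
6. [](p -> ~q), v
7. p -> ~q, v
8. ~q, v
Accessibility: uRu, uRv, vRv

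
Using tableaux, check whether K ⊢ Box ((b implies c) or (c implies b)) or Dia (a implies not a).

Tableau for the negation not (Box ((b implies c) or (c implies b)) or Dia (a implies not a)):
1. not (Box ((b implies c) or (c implies b)) or Dia (a implies not a)), u
2. not Box ((b implies c) or (c implies b)), u
3. not Dia (a implies not a), u
4. not ((b implies c) or (c implies b)), v
5. not (b implies c), v
6. not (c implies b), v
7. b, v
8. not c, v
9. c, v
10. not b, v
Accessibility: uRv
Branch closes: c and not c both at v.
Every branch of the negation's tableau closes; the branch above is one of them.

Yes, valid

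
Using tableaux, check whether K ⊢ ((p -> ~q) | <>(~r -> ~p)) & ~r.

Tableau for the negation ~(((p -> ~q) | <>(~r -> ~p)) & ~r):
1. ~(((p -> ~q) | <>(~r -> ~p)) & ~r), 0
2. r, 0
The negation has an open branch (countermodel exists).

Not valid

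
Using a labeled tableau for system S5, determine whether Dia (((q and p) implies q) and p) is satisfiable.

1. Dia (((q and p) implies q) and p), w0
2. ((q and p) implies q) and p, w1
3. (q and p) implies q, w1
4. p, w1
5. q, w1
Accessibility: w0Rw0, w0Rw1, w1Rw0, w1Rw1

Satisfiable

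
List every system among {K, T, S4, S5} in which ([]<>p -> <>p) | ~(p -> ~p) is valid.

K-tableau for the negation ~(([]<>p -> <>p) | ~(p -> ~p)):
1. ~(([]<>p -> <>p) | ~(p -> ~p)), u
2. ~([]<>p -> <>p), u
3. p -> ~p, u
4. []<>p, u
5. ~<>p, u
6. ~p, u
Complete open branch: countermodel on a K-frame, so not valid in K.
T-tableau for the negation ~(([]<>p -> <>p) | ~(p -> ~p)):
1. ~(([]<>p -> <>p) | ~(p -> ~p)), u
2. ~([]<>p -> <>p), u
3. p -> ~p, u
4. []<>p, u
5. ~<>p, u
6. <>p, u
7. ~p, u
8. p, v
9. <>p, v
10. ~p, v
Accessibility: uRu, uRv, vRv
Branch closes: p and ~p both at v.
Every branch closes (one shown): valid in T, hence also in S4, S5 (every theorem of T is a theorem of S4 and S5).

T, S4, S5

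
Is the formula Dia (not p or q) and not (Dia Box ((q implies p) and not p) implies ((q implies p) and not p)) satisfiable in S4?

Satisfiable (open branch found)

1. Dia (not p or q) and not (Dia Box ((q implies p) and not p) implies ((q implies p) and not p)), 0
2. Dia (not p or q), 0
3. not (Dia Box ((q implies p) and not p) implies ((q implies p) and not p)), 0
4. Dia Box ((q implies p) and not p), 0
5. not ((q implies p) and not p), 0
6. p, 0
7. not p or q, 1
8. q, 1
9. Box ((q implies p) and not p), 2
10. (q implies p) and not p, 2
11. q implies p, 2
12. not p, 2
13. not q, 2
Accessibility: 0R0, 0R1, 0R2, 1R1, 2R2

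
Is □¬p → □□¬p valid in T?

Not valid

Tableau for the negation ¬(□¬p → □□¬p):
1. ¬(□¬p → □□¬p), w0
2. □¬p, w0
3. ¬□□¬p, w0
4. ¬p, w0
5. ¬□¬p, w1
6. ¬p, w1
7. p, w2
Accessibility: w0Rw0, w0Rw1, w1Rw1, w1Rw2, w2Rw2
The negation has an open branch (countermodel exists).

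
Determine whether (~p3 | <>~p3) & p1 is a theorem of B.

Tableau for the negation ~((~p3 | <>~p3) & p1):
1. ~((~p3 | <>~p3) & p1), w0
2. ~p1, w0
Accessibility: w0Rw0
The negation has an open branch (countermodel exists).

Invalid (countermodel exists)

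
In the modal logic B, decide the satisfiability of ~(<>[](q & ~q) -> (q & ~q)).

1. ~(<>[](q & ~q) -> (q & ~q)), u
2. <>[](q & ~q), u
3. ~(q & ~q), u
4. q, u
5. [](q & ~q), v
6. q & ~q, u
7. ~q, u
Accessibility: uRu, uRv, vRu, vRv
Branch closes: q and ~q both at u.
Every branch closes; the branch above is one of them.

No, unsatisfiable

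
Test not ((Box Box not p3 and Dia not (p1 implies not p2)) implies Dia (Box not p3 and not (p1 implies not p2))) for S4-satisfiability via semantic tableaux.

Unsatisfiable (every branch closes)

1. not ((Box Box not p3 and Dia not (p1 implies not p2)) implies Dia (Box not p3 and not (p1 implies not p2))), w0
2. Box Box not p3 and Dia not (p1 implies not p2), w0
3. not Dia (Box not p3 and not (p1 implies not p2)), w0
4. Box Box not p3, w0
5. Dia not (p1 implies not p2), w0
6. not (Box not p3 and not (p1 implies not p2)), w0
7. Box not p3, w0
8. not p3, w0
9. p1 implies not p2, w0
10. not p2, w0
11. not (p1 implies not p2), w1
12. p1, w1
13. p2, w1
14. not (Box not p3 and not (p1 implies not p2)), w1
15. Box not p3, w1
16. not p3, w1
17. not Box not p3, w1
18. p3, w2
19. not (Box not p3 and not (p1 implies not p2)), w2
20. Box not p3, w2
21. not p3, w2
Accessibility: w0Rw0, w0Rw1, w0Rw2, w1Rw1, w1Rw2, w2Rw2
Branch closes: p3 and not p3 both at w2.
All branches of the tableau close; one closing branch shown above.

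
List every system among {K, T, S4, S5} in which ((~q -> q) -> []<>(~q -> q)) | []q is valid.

S4-tableau for the negation ~(((~q -> q) -> []<>(~q -> q)) | []q):
1. ~(((~q -> q) -> []<>(~q -> q)) | []q), 0
2. ~((~q -> q) -> []<>(~q -> q)), 0
3. ~[]q, 0
4. ~q -> q, 0
5. ~[]<>(~q -> q), 0
6. q, 0
7. ~q, 1
8. ~<>(~q -> q), 2
9. ~(~q -> q), 2
10. ~q, 2
Accessibility: 0R0, 0R1, 0R2, 1R1, 2R2
Complete open branch: countermodel on an S4-frame, so not valid in S4, nor in K, T (the same frame is also a K-frame and a T-frame).
S5-tableau for the negation ~(((~q -> q) -> []<>(~q -> q)) | []q):
1. ~(((~q -> q) -> []<>(~q -> q)) | []q), 0
2. ~((~q -> q) -> []<>(~q -> q)), 0
3. ~[]q, 0
4. ~q -> q, 0
5. ~[]<>(~q -> q), 0
6. q, 0
7. ~q, 1
8. ~<>(~q -> q), 2
9. ~(~q -> q), 0
10. ~q, 0
Accessibility: 0R0, 0R1, 0R2, 1R0, 1R1, 1R2, 2R0, 2R1, 2R2
Branch closes: q and ~q both at 0.
Every branch closes (one shown): valid in S5.

S5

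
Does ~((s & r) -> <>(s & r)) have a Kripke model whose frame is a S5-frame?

Unsatisfiable

1. ~((s & r) -> <>(s & r)), u
2. s & r, u   [~->-rule on 1]
3. ~<>(s & r), u   [~->-rule on 1]
4. s, u   [&-rule on 2]
5. r, u   [&-rule on 2]
6. ~(s & r), u   [~<>-rule on 3 via uRu]
7. ~r, u   [~&-rule on 6 (branches; this branch)]
Accessibility: uRu
Branch closes: r and ~r both at u.
(One branch shown.) All branches close.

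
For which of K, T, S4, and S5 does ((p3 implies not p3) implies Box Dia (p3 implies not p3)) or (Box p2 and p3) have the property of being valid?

S4-tableau for the negation not (((p3 implies not p3) implies Box Dia (p3 implies not p3)) or (Box p2 and p3)):
1. not (((p3 implies not p3) implies Box Dia (p3 implies not p3)) or (Box p2 and p3)), 0
2. not ((p3 implies not p3) implies Box Dia (p3 implies not p3)), 0   [neg-or-rule on 1]
3. not (Box p2 and p3), 0   [neg-or-rule on 1]
4. p3 implies not p3, 0   [neg-implies-rule on 2]
5. not Box Dia (p3 implies not p3), 0   [neg-implies-rule on 2]
6. not p3, 0   [neg-and-rule on 3 (branches; this branch)]
7. not Dia (p3 implies not p3), 1   [neg-Box-rule on 5: fresh world 1, 0R1]
8. not (p3 implies not p3), 1   [neg-Dia-rule on 7 via 1R1]
9. p3, 1   [neg-implies-rule on 8]
Accessibility: 0R0, 0R1, 1R1
Complete open branch: countermodel on an S4-frame, so not valid in S4, nor in K, T (the same frame is also a K-frame and a T-frame).
S5-tableau for the negation not (((p3 implies not p3) implies Box Dia (p3 implies not p3)) or (Box p2 and p3)):
1. not (((p3 implies not p3) implies Box Dia (p3 implies not p3)) or (Box p2 and p3)), 0
2. not ((p3 implies not p3) implies Box Dia (p3 implies not p3)), 0   [neg-or-rule on 1]
3. not (Box p2 and p3), 0   [neg-or-rule on 1]
4. p3 implies not p3, 0   [neg-implies-rule on 2]
5. not Box Dia (p3 implies not p3), 0   [neg-implies-rule on 2]
6. not p3, 0   [neg-and-rule on 3 (branches; this branch)]
7. not Dia (p3 implies not p3), 1   [neg-Box-rule on 5: fresh world 1, 0R1]
8. not (p3 implies not p3), 0   [neg-Dia-rule on 7 via 1R0]
9. p3, 0   [neg-implies-rule on 8]
Accessibility: 0R0, 0R1, 1R0, 1R1
Branch closes: p3 and not p3 both at 0.
Every branch closes (one shown): valid in S5.

S5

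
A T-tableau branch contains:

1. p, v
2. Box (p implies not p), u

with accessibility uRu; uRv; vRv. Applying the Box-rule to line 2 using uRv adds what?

p implies not p, v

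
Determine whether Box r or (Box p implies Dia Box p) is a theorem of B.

Valid in B

Tableau for the negation not (Box r or (Box p implies Dia Box p)):
1. not (Box r or (Box p implies Dia Box p)), u
2. not Box r, u
3. not (Box p implies Dia Box p), u
4. Box p, u
5. not Dia Box p, u
6. p, u
7. not Box p, u
8. not r, v
9. p, v
10. not Box p, v
11. not p, w
12. p, w
Accessibility: uRu, uRv, uRw, vRu, vRv, wRu, wRw
Branch closes: p and not p both at w.
All branches of the negation close; one closing branch shown above.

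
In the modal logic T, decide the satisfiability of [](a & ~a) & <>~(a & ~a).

Unsatisfiable

1. [](a & ~a) & <>~(a & ~a), u
2. [](a & ~a), u   [&-rule on 1]
3. <>~(a & ~a), u   [&-rule on 1]
4. a & ~a, u   [[]-rule on 2 via uRu]
5. a, u   [&-rule on 4]
6. ~a, u   [&-rule on 4]
Accessibility: uRu
Branch closes: a and ~a both at u.
All branches of the tableau close; one closing branch shown above.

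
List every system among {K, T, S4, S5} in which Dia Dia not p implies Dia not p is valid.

S4-tableau for the negation not (Dia Dia not p implies Dia not p):
1. not (Dia Dia not p implies Dia not p), w0
2. Dia Dia not p, w0
3. not Dia not p, w0
4. p, w0
5. Dia not p, w1
6. p, w1
7. not p, w2
8. p, w2
Accessibility: w0Rw0, w0Rw1, w0Rw2, w1Rw1, w1Rw2, w2Rw2
Branch closes: p and not p both at w2.
Every branch closes (one shown): valid in S4, hence also in S5 (every theorem of S4 is a theorem of S5).
T-tableau for the negation not (Dia Dia not p implies Dia not p):
1. not (Dia Dia not p implies Dia not p), w0
2. Dia Dia not p, w0
3. not Dia not p, w0
4. p, w0
5. Dia not p, w1
6. p, w1
7. not p, w2
Accessibility: w0Rw0, w0Rw1, w1Rw1, w1Rw2, w2Rw2
Complete open branch: countermodel on a T-frame, so not valid in T, nor in K (the same frame is also a K-frame).

S4, S5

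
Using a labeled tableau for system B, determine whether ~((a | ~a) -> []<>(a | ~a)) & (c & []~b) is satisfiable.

1. ~((a | ~a) -> []<>(a | ~a)) & (c & []~b), 0
2. ~((a | ~a) -> []<>(a | ~a)), 0
3. c & []~b, 0
4. a | ~a, 0
5. ~[]<>(a | ~a), 0
6. c, 0
7. []~b, 0
8. ~b, 0
9. ~a, 0
10. ~<>(a | ~a), 1
11. ~b, 1
12. ~(a | ~a), 0
13. a, 0
Accessibility: 0R0, 0R1, 1R0, 1R1
Branch closes: a and ~a both at 0.
Every branch closes; the branch above is one of them.

Unsatisfiable (every branch closes)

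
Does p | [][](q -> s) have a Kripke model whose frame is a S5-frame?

1. p | [][](q -> s), u
2. [][](q -> s), u
3. [](q -> s), u
4. q -> s, u
5. s, u
Accessibility: uRu

Satisfiable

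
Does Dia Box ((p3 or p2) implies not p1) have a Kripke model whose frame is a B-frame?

1. Dia Box ((p3 or p2) implies not p1), 0
2. Box ((p3 or p2) implies not p1), 1
3. (p3 or p2) implies not p1, 0
4. (p3 or p2) implies not p1, 1
5. not p1, 0
6. not p1, 1
Accessibility: 0R0, 0R1, 1R0, 1R1

Yes, satisfiable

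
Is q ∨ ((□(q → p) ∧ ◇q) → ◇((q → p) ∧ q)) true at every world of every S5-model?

Yes, valid

Tableau for the negation ¬(q ∨ ((□(q → p) ∧ ◇q) → ◇((q → p) ∧ q))):
1. ¬(q ∨ ((□(q → p) ∧ ◇q) → ◇((q → p) ∧ q))), w0
2. ¬q, w0
3. ¬((□(q → p) ∧ ◇q) → ◇((q → p) ∧ q)), w0
4. □(q → p) ∧ ◇q, w0
5. ¬◇((q → p) ∧ q), w0
6. □(q → p), w0
7. ◇q, w0
8. ¬((q → p) ∧ q), w0
9. q → p, w0
10. p, w0
11. q, w1
12. ¬((q → p) ∧ q), w1
13. q → p, w1
14. ¬(q → p), w1
15. ¬p, w1
16. p, w1
Accessibility: w0Rw0, w0Rw1, w1Rw0, w1Rw1
Branch closes: p and ¬p both at w1.
Every branch of the negation's tableau closes; the branch above is one of them.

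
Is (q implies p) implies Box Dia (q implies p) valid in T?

No, not valid

Tableau for the negation not ((q implies p) implies Box Dia (q implies p)):
1. not ((q implies p) implies Box Dia (q implies p)), u
2. q implies p, u
3. not Box Dia (q implies p), u
4. p, u
5. not Dia (q implies p), v
6. not (q implies p), v
7. q, v
8. not p, v
Accessibility: uRu, uRv, vRv
The negation has an open branch (countermodel exists).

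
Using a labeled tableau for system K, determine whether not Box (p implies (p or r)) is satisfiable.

Unsatisfiable (every branch closes)

1. not Box (p implies (p or r)), 0
2. not (p implies (p or r)), 1
3. p, 1
4. not (p or r), 1
5. not p, 1
6. not r, 1
Accessibility: 0R1
Branch closes: p and not p both at 1.
(One branch shown.) All branches close.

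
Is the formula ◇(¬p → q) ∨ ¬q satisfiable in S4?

1. ◇(¬p → q) ∨ ¬q, u
2. ¬q, u   [∨-rule on 1 (branches; this branch)]
Accessibility: uRu

Satisfiable (open branch found)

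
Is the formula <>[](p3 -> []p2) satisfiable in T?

Satisfiable

1. <>[](p3 -> []p2), 0
2. [](p3 -> []p2), 1
3. p3 -> []p2, 1
4. []p2, 1
5. p2, 1
Accessibility: 0R0, 0R1, 1R1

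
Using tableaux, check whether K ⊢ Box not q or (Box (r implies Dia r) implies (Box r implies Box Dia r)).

Yes, valid

Tableau for the negation not (Box not q or (Box (r implies Dia r) implies (Box r implies Box Dia r))):
1. not (Box not q or (Box (r implies Dia r) implies (Box r implies Box Dia r))), 0
2. not Box not q, 0
3. not (Box (r implies Dia r) implies (Box r implies Box Dia r)), 0
4. Box (r implies Dia r), 0
5. not (Box r implies Box Dia r), 0
6. Box r, 0
7. not Box Dia r, 0
8. q, 1
9. r implies Dia r, 1
10. r, 1
11. Dia r, 1
12. not Dia r, 2
13. r implies Dia r, 2
14. r, 2
15. Dia r, 2
16. r, 3
17. r, 4
18. not r, 4
Accessibility: 0R1, 0R2, 1R3, 2R4
Branch closes: r and not r both at 4.
Every branch of the negation's tableau closes; the branch above is one of them.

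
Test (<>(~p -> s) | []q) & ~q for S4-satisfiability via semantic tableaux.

1. (<>(~p -> s) | []q) & ~q, w0
2. <>(~p -> s) | []q, w0
3. ~q, w0
4. <>(~p -> s), w0
5. ~p -> s, w1
6. s, w1
Accessibility: w0Rw0, w0Rw1, w1Rw1

Satisfiable (open branch found)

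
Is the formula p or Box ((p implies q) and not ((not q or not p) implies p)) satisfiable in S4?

1. p or Box ((p implies q) and not ((not q or not p) implies p)), 0
2. Box ((p implies q) and not ((not q or not p) implies p)), 0
3. (p implies q) and not ((not q or not p) implies p), 0
4. p implies q, 0
5. not ((not q or not p) implies p), 0
6. not q or not p, 0
7. not p, 0
8. q, 0
Accessibility: 0R0

Satisfiable (open branch found)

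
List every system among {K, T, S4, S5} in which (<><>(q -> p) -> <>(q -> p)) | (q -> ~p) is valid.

K-tableau for the negation ~((<><>(q -> p) -> <>(q -> p)) | (q -> ~p)):
1. ~((<><>(q -> p) -> <>(q -> p)) | (q -> ~p)), 0
2. ~(<><>(q -> p) -> <>(q -> p)), 0   [~|-rule on 1]
3. ~(q -> ~p), 0   [~|-rule on 1]
4. <><>(q -> p), 0   [~->-rule on 2]
5. ~<>(q -> p), 0   [~->-rule on 2]
6. q, 0   [~->-rule on 3]
7. p, 0   [~->-rule on 3]
8. <>(q -> p), 1   [<>-rule on 4: fresh world 1, 0R1]
9. ~(q -> p), 1   [~<>-rule on 5 via 0R1]
10. q, 1   [~->-rule on 9]
11. ~p, 1   [~->-rule on 9]
12. q -> p, 2   [<>-rule on 8: fresh world 2, 1R2]
13. p, 2   [->-rule on 12 (branches; this branch)]
Accessibility: 0R1, 1R2
Complete open branch: countermodel on a K-frame, so not valid in K.
T-tableau for the negation ~((<><>(q -> p) -> <>(q -> p)) | (q -> ~p)):
1. ~((<><>(q -> p) -> <>(q -> p)) | (q -> ~p)), 0
2. ~(<><>(q -> p) -> <>(q -> p)), 0   [~|-rule on 1]
3. ~(q -> ~p), 0   [~|-rule on 1]
4. <><>(q -> p), 0   [~->-rule on 2]
5. ~<>(q -> p), 0   [~->-rule on 2]
6. q, 0   [~->-rule on 3]
7. p, 0   [~->-rule on 3]
8. ~(q -> p), 0   [~<>-rule on 5 via 0R0]
9. ~p, 0   [~->-rule on 8]
Accessibility: 0R0
Branch closes: p and ~p both at 0.
Every branch closes (one shown): valid in T, hence also in S4, S5 (every theorem of T is a theorem of S4 and S5).

T, S4, S5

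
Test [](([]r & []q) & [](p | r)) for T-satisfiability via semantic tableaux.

1. [](([]r & []q) & [](p | r)), w0
2. ([]r & []q) & [](p | r), w0
3. []r & []q, w0
4. [](p | r), w0
5. []r, w0
6. []q, w0
7. p | r, w0
8. r, w0
9. q, w0
Accessibility: w0Rw0

Satisfiable (open branch found)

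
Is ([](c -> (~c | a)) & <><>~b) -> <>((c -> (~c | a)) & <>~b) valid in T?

Tableau for the negation ~(([](c -> (~c | a)) & <><>~b) -> <>((c -> (~c | a)) & <>~b)):
1. ~(([](c -> (~c | a)) & <><>~b) -> <>((c -> (~c | a)) & <>~b)), u
2. [](c -> (~c | a)) & <><>~b, u   [~->-rule on 1]
3. ~<>((c -> (~c | a)) & <>~b), u   [~->-rule on 1]
4. [](c -> (~c | a)), u   [&-rule on 2]
5. <><>~b, u   [&-rule on 2]
6. ~((c -> (~c | a)) & <>~b), u   [~<>-rule on 3 via uRu]
7. c -> (~c | a), u   [[]-rule on 4 via uRu]
8. ~<>~b, u   [~&-rule on 6 (branches; this branch)]
9. b, u   [~<>-rule on 8 via uRu]
10. ~c | a, u   [->-rule on 7 (branches; this branch)]
11. a, u   [|-rule on 10 (branches; this branch)]
12. <>~b, v   [<>-rule on 5: fresh world v, uRv]
13. ~((c -> (~c | a)) & <>~b), v   [~<>-rule on 3 via uRv]
14. c -> (~c | a), v   [[]-rule on 4 via uRv]
15. b, v   [~<>-rule on 8 via uRv]
16. ~<>~b, v   [~&-rule on 13 (branches; this branch)]
17. ~c | a, v   [->-rule on 14 (branches; this branch)]
18. a, v   [|-rule on 17 (branches; this branch)]
19. ~b, w   [<>-rule on 12: fresh world w, vRw]
20. b, w   [~<>-rule on 16 via vRw]
Accessibility: uRu, uRv, vRv, vRw, wRw
Branch closes: b and ~b both at w.
All branches of the negation close; one closing branch shown above.

Valid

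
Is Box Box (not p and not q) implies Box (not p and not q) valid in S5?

Yes, valid

Tableau for the negation not (Box Box (not p and not q) implies Box (not p and not q)):
1. not (Box Box (not p and not q) implies Box (not p and not q)), w0
2. Box Box (not p and not q), w0
3. not Box (not p and not q), w0
4. Box (not p and not q), w0
5. not p and not q, w0
6. not p, w0
7. not q, w0
8. not (not p and not q), w1
9. Box (not p and not q), w1
10. not p and not q, w1
11. not p, w1
12. not q, w1
13. q, w1
Accessibility: w0Rw0, w0Rw1, w1Rw0, w1Rw1
Branch closes: q and not q both at w1.
Every branch of the negation's tableau closes; the branch above is one of them.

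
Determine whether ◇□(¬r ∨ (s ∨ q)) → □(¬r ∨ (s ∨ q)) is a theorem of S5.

Yes, valid

Tableau for the negation ¬(◇□(¬r ∨ (s ∨ q)) → □(¬r ∨ (s ∨ q))):
1. ¬(◇□(¬r ∨ (s ∨ q)) → □(¬r ∨ (s ∨ q))), u
2. ◇□(¬r ∨ (s ∨ q)), u
3. ¬□(¬r ∨ (s ∨ q)), u
4. □(¬r ∨ (s ∨ q)), v
5. ¬r ∨ (s ∨ q), u
6. ¬r ∨ (s ∨ q), v
7. s ∨ q, u
8. s ∨ q, v
9. q, u
10. q, v
11. ¬(¬r ∨ (s ∨ q)), w
12. r, w
13. ¬(s ∨ q), w
14. ¬s, w
15. ¬q, w
16. ¬r ∨ (s ∨ q), w
17. s ∨ q, w
18. q, w
Accessibility: uRu, uRv, uRw, vRu, vRv, vRw, wRu, wRv, wRw
Branch closes: q and ¬q both at w.
All branches of the negation close; one closing branch shown above.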